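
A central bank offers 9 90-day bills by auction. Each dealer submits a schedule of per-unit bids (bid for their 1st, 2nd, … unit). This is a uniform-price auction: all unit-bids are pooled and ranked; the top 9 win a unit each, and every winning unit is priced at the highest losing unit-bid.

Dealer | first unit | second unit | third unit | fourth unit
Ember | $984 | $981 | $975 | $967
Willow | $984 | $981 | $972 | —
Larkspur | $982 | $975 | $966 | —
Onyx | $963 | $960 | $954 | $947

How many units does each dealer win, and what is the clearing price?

Ember 4, Larkspur 2, Willow 3; clearing price $966

All unit-bids, highest first — top 9: 984 (Ember-1), 984 (Willow-1), 982 (Larkspur-1), 981 (Ember-2), 981 (Willow-2), 975 (Ember-3), 975 (Larkspur-2), 972 (Willow-3), 967 (Ember-4)
Highest rejected unit-bid = $966.
Allocation: Ember 4, Larkspur 2, Willow 3.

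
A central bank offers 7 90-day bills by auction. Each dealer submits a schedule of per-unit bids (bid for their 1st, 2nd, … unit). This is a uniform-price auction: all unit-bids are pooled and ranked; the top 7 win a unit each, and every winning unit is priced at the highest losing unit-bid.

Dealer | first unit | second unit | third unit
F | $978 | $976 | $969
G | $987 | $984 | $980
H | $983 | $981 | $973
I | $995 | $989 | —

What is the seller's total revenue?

Merging the schedules and taking the best 7: 995 (I-1), 989 (I-2), 987 (G-1), 984 (G-2), 983 (H-1), 981 (H-2), 980 (G-3)
Highest rejected unit-bid = $978.
Allocation: G 3, H 2, I 2. Every unit priced at $978.
Revenue = 7 × 978 = $6,846.

Total revenue: $6,846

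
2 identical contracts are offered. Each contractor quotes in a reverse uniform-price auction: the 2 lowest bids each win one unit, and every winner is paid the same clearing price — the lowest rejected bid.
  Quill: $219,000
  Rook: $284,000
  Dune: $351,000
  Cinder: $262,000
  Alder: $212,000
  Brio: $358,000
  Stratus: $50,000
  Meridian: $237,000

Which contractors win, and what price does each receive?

Ordering the bids: 50,000 (Stratus), 212,000 (Alder), 219,000 (Quill), 237,000 (Meridian), …
Lowest 2: Stratus, Alder.
Lowest unsuccessful bid: $219,000 → clearing price.

Stratus, Alder; each is paid $219,000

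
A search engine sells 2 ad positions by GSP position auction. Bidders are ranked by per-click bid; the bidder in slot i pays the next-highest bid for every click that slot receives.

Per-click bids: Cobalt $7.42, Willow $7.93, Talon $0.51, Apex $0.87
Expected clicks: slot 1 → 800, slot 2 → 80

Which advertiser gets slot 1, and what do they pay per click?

Per-click bids in order: $7.93 (Willow) > $7.42 (Cobalt) > $0.87 (Apex) > …
Slot 1 goes to the first-ranked bidder, Willow, who pays the next bid down: $7.42/click.

Willow; $7.42 per click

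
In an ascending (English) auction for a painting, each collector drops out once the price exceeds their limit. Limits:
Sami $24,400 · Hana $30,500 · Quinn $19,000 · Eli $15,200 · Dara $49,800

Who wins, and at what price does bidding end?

Dara wins at $30,500

Ascending (English) auction: the price rises until one bidder remains; the winner pays the price at which the last rival dropped out.
Sorting limits: 49,800 (Dara) > 30,500 (Hana) > 24,400 (Sami) > 19,000 (Quinn) > 15,200 (Eli)
Hana is the last rival to drop out, at $30,500; Dara remains and wins at that price.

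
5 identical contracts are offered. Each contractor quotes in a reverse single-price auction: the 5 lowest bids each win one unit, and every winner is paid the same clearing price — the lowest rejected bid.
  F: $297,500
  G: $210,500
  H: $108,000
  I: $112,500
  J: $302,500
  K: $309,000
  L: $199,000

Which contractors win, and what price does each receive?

Sorting: 108,000 (H), 112,500 (I), 199,000 (L), 210,500 (G), 297,500 (F), 302,500 (J), 309,000 (K)
Winners (5 units): H, I, L, G, F.
First losing bid is J's $302,500, which sets the uniform price.

H, I, L, G, F; each is paid $302,500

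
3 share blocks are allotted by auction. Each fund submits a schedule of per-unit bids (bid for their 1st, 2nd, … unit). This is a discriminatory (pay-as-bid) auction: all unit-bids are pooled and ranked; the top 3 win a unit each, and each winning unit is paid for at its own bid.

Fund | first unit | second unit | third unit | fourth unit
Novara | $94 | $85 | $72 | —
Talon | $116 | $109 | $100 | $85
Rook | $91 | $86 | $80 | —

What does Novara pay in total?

Novara pays $0

Merging the schedules and taking the best 3: 116 (Talon-1), 109 (Talon-2), 100 (Talon-3)
Next rejected bid: $94 (not a price — pay-as-bid).
Novara wins no units.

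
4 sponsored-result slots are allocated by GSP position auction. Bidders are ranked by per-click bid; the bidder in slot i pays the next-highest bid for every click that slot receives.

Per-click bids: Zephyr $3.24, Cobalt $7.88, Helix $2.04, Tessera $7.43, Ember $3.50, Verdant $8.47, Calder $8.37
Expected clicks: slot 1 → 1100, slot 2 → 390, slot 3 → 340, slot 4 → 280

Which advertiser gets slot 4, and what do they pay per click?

Tessera; $3.50 per click

Sorting advertisers: $8.47 (Verdant) > $8.37 (Calder) > $7.88 (Cobalt) > $7.43 (Tessera) > $3.50 (Ember) > …
Slot 4 goes to the fourth-ranked bidder, Tessera, who pays the next bid down: $3.50/click.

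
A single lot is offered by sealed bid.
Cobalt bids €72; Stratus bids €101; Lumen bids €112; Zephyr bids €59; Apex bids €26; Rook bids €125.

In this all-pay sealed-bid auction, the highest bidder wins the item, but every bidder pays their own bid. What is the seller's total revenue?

Total revenue: €495

Bids in order: 125 (Rook) > 112 (Lumen) > 101 (Stratus) > 72 (Cobalt) > 59 (Zephyr) > 26 (Apex)
Rook wins with the top bid; all bids are sunk regardless.
Every bidder forfeits their bid regardless of winning.
Revenue = 72 + 101 + 112 + 59 + 26 + 125 = €495.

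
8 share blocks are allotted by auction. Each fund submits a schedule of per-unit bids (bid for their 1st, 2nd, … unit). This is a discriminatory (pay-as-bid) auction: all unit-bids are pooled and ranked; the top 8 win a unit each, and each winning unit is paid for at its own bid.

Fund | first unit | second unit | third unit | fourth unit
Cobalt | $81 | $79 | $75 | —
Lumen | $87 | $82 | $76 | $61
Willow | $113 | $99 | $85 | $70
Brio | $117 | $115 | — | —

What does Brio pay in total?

Brio pays $232

Pooled unit-bids ranked (top 8): 117 (Brio-1), 115 (Brio-2), 113 (Willow-1), 99 (Willow-2), 87 (Lumen-1), 85 (Willow-3), 82 (Lumen-2), 81 (Cobalt-1)
Next rejected bid: $79 (not a price — pay-as-bid).
Brio's winning unit-bids: 117 + 115 = $232.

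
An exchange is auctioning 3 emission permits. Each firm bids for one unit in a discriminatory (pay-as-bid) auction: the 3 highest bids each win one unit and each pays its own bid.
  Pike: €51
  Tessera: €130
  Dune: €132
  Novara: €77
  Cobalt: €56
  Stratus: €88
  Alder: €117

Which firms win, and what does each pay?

Ordering the bids: 132 (Dune), 130 (Tessera), 117 (Alder), 88 (Stratus), 77 (Novara), …
Winners (3 units): Dune, Tessera, Alder.
Each winner pays its own bid: Dune €132, Tessera €130, Alder €117.

Dune €132, Tessera €130, Alder €117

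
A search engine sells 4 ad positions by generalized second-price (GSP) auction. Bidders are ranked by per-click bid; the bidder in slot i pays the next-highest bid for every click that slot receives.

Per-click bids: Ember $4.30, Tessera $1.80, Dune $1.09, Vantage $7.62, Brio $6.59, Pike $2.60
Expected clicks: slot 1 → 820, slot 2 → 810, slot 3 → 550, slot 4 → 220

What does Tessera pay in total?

Sorting advertisers: $7.62 (Vantage) > $6.59 (Brio) > $4.30 (Ember) > $2.60 (Pike) > $1.80 (Tessera) > …
Tessera ranks below slot 4 → no slot, pays nothing.

Tessera pays $0.00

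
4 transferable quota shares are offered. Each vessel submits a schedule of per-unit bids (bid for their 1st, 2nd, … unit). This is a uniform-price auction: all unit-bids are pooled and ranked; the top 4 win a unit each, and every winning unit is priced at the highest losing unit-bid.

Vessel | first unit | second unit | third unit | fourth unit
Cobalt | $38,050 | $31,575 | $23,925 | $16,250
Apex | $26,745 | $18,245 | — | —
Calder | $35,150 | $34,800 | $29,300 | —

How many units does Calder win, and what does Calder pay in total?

Merging the schedules and taking the best 4: 38,050 (Cobalt-1), 35,150 (Calder-1), 34,800 (Calder-2), 31,575 (Cobalt-2)
First bid not allocated: $29,300.
Calder wins 2 unit(s) at $29,300 each.

Calder: 2 units, pays $58,600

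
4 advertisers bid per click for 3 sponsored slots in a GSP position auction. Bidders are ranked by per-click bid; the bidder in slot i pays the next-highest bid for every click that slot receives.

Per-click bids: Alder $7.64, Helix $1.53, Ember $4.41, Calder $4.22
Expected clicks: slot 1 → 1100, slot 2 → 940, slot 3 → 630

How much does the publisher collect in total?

Per-click bids in order: $7.64 (Alder) > $4.41 (Ember) > $4.22 (Calder) > $1.53 (Helix)
Slot 1: Alder pays $4.41 × 1100 = $4851.00
Slot 2: Ember pays $4.22 × 940 = $3966.80
Slot 3: Calder pays $1.53 × 630 = $963.90
Total = $9781.70

Total revenue: $9781.70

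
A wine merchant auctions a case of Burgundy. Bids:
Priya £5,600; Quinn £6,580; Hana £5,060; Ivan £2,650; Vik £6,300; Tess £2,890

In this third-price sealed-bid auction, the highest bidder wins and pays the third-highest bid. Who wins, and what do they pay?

Rule: the highest bidder wins and pays the third-highest bid.
Sorting bids: 6,580 (Quinn) > 6,300 (Vik) > 5,600 (Priya) > 5,060 (Hana) > 2,890 (Tess) > 2,650 (Ivan)
Quinn is highest; pays the third-highest bid, £5,600.

Quinn pays £5,600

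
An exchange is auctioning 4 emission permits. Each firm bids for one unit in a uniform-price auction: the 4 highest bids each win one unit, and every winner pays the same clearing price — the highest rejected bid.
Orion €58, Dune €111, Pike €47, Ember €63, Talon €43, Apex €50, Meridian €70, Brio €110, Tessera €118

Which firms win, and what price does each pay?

Tessera, Dune, Brio, Meridian; each pays €63

Bids ranked high→low: 118 (Tessera), 111 (Dune), 110 (Brio), 70 (Meridian), 63 (Ember), 58 (Orion), …
Winners (4 units): Tessera, Dune, Brio, Meridian.
Highest unsuccessful bid: €63 → clearing price.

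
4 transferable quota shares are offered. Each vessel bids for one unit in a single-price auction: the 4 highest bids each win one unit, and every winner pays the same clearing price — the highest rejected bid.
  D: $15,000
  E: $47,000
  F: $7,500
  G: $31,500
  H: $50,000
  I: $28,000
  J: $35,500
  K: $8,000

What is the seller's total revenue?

Ordering the bids: 50,000 (H), 47,000 (E), 35,500 (J), 31,500 (G), 28,000 (I), 15,000 (D), …
The 4 highest are H, E, J, G.
Clearing price = highest rejected bid = $28,000.
Total revenue = 4 × $28,000 = $112,000.

Total revenue: $112,000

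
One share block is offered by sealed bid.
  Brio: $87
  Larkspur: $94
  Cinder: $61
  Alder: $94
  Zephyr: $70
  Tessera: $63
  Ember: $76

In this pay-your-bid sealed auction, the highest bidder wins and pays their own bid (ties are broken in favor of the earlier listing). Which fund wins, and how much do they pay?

Larkspur pays $94

Pay-your-bid sealed auction: the highest bidder wins and pays their own bid.
Sorting bids: 94 (Larkspur) > 94 (Alder) > 87 (Brio) > 76 (Ember) > 70 (Zephyr) > 63 (Tessera) > …
Larkspur and Alder tie at $94; tie-break gives it to Larkspur.
Larkspur is highest → pays own bid, $94.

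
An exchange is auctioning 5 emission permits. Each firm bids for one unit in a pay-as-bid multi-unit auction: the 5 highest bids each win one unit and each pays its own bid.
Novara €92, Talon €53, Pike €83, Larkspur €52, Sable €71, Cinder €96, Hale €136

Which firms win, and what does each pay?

Hale €136, Cinder €96, Novara €92, Pike €83, Sable €71

Ordering the bids: 136 (Hale), 96 (Cinder), 92 (Novara), 83 (Pike), 71 (Sable), 53 (Talon), 52 (Larkspur)
The 5 highest are Hale, Cinder, Novara, Pike, Sable.
Each winner pays its own bid: Hale €136, Cinder €96, Novara €92, Pike €83, Sable €71.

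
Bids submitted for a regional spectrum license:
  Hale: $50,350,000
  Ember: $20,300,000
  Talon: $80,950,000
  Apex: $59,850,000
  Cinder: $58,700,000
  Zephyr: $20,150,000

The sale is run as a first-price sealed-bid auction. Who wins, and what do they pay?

Rule: the highest bidder wins and pays their own bid.
Bids in order: 80,950,000 (Talon) > 59,850,000 (Apex) > 58,700,000 (Cinder) > 50,350,000 (Hale) > 20,300,000 (Ember) > 20,150,000 (Zephyr)
Talon has the highest bid and pays exactly that: $80,950,000.

Talon pays $80,950,000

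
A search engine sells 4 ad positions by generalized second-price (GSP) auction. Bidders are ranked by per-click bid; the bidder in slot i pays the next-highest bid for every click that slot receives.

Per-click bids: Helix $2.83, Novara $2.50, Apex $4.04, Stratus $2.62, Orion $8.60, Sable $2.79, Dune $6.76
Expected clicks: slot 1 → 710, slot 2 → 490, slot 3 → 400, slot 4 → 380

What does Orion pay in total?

Orion pays $4799.60

Per-click bids in order: $8.60 (Orion) > $6.76 (Dune) > $4.04 (Apex) > $2.83 (Helix) > $2.79 (Sable) > …
Orion holds slot 1 → pays next bid $6.76 × 710 clicks = $4799.60.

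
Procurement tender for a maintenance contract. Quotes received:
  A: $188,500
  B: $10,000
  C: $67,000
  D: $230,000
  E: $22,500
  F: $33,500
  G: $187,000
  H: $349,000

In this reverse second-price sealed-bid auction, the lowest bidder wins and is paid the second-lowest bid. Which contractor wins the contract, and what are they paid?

B is paid $22,500

Sorting bids: 10,000 (B) < 22,500 (E) < 33,500 (F) < 67,000 (C) < 187,000 (G) < 188,500 (A) < …
B wins with the lowest bid; price is set by the runner-up at $22,500.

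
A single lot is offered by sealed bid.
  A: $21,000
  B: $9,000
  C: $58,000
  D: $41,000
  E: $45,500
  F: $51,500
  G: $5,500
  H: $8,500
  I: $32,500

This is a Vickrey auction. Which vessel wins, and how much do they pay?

Rule: the highest bidder wins and pays the second-highest bid.
Sorting bids: 58,000 (C) > 51,500 (F) > 45,500 (E) > 41,000 (D) > 32,500 (I) > 21,000 (A) > …
Second-price: C pays F's bid of $51,500.

C pays $51,500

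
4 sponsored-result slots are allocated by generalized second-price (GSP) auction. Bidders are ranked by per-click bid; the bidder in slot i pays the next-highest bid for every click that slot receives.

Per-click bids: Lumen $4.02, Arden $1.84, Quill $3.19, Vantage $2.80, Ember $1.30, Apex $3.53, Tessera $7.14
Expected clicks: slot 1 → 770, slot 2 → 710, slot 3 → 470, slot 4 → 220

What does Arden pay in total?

Arden pays $0.00

Sorting advertisers: $7.14 (Tessera) > $4.02 (Lumen) > $3.53 (Apex) > $3.19 (Quill) > $2.80 (Vantage) > …
Arden ranks below slot 4 → no slot, pays nothing.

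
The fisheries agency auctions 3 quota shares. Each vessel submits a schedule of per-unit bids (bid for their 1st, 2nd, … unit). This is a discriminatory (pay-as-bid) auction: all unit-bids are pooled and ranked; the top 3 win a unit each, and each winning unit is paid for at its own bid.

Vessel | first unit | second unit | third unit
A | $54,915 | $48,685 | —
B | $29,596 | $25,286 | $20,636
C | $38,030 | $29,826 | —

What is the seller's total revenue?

Merging the schedules and taking the best 3: 54,915 (A-1), 48,685 (A-2), 38,030 (C-1)
Next rejected bid: $29,826 (not a price — pay-as-bid).
Each winning unit pays its own bid.
Revenue = 54,915 + 48,685 + 38,030 = $141,630.

Total revenue: $141,630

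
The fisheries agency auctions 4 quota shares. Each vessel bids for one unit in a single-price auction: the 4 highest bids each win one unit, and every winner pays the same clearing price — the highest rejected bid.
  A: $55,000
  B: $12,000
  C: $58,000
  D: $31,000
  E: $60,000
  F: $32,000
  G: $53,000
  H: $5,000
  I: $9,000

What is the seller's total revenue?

Total revenue: $128,000

Sorting: 60,000 (E), 58,000 (C), 55,000 (A), 53,000 (G), 32,000 (F), 31,000 (D), …
The 4 highest are E, C, A, G.
First losing bid is F's $32,000, which sets the uniform price.
Total revenue = 4 × $32,000 = $128,000.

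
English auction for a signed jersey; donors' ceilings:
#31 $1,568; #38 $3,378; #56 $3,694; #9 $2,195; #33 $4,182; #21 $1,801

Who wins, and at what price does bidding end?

Open ascending-bid auction: the price rises until one bidder remains; the winner pays the price at which the last rival dropped out.
Limits in order: 4,182 (#33) > 3,694 (#56) > 3,378 (#38) > 2,195 (#9) > 1,801 (#21) > 1,568 (#31)
Bidding ends when #56 exits at $3,694; #33 takes it.

#33 wins at $3,694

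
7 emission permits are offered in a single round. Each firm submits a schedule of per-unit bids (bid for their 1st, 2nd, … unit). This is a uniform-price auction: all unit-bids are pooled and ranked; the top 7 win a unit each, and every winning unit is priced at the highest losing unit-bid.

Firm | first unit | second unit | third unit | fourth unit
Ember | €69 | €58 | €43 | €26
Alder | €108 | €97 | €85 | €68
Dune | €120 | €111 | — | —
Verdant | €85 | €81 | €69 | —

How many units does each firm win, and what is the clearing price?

Alder 3, Dune 2, Verdant 2; clearing price €69

Merging the schedules and taking the best 7: 120 (Dune-1), 111 (Dune-2), 108 (Alder-1), 97 (Alder-2), 85 (Alder-3), 85 (Verdant-1), 81 (Verdant-2)
Highest rejected unit-bid = €69.
Allocation: Alder 3, Dune 2, Verdant 2.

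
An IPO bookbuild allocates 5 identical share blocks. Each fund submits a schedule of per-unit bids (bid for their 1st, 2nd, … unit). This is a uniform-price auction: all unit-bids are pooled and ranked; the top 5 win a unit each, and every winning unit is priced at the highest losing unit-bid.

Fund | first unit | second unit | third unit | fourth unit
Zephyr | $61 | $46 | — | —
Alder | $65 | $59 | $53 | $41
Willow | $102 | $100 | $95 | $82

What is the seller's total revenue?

Total revenue: $305

Merging the schedules and taking the best 5: 102 (Willow-1), 100 (Willow-2), 95 (Willow-3), 82 (Willow-4), 65 (Alder-1)
The (k+1)-th unit-bid is $61.
Allocation: Alder 1, Willow 4. Every unit priced at $61.
Revenue = 5 × 61 = $305.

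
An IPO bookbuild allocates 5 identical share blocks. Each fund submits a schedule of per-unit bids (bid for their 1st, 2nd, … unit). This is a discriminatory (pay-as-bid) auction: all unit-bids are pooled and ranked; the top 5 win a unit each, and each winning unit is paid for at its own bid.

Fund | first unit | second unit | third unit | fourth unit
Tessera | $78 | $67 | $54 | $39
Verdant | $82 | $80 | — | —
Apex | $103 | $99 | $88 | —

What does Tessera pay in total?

Pooled unit-bids ranked (top 5): 103 (Apex-1), 99 (Apex-2), 88 (Apex-3), 82 (Verdant-1), 80 (Verdant-2)
Next rejected bid: $78 (not a price — pay-as-bid).
Tessera wins no units.

Tessera pays $0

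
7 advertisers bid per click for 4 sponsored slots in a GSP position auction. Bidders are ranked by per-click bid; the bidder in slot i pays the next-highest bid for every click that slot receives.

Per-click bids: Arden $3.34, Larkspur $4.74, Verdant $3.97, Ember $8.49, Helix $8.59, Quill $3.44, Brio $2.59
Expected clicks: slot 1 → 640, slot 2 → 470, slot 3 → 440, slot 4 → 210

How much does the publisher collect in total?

Sorting advertisers: $8.59 (Helix) > $8.49 (Ember) > $4.74 (Larkspur) > $3.97 (Verdant) > $3.44 (Quill) > …
Slot 1: Helix pays $8.49 × 640 = $5433.60
Slot 2: Ember pays $4.74 × 470 = $2227.80
Slot 3: Larkspur pays $3.97 × 440 = $1746.80
Slot 4: Verdant pays $3.44 × 210 = $722.40
Total = $10130.60

Total revenue: $10130.60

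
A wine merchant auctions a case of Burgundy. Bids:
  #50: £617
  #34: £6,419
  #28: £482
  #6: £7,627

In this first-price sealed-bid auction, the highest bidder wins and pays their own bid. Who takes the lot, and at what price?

#6 pays £7,627

Rule: the highest bidder wins and pays their own bid.
Bids ranked: 7,627 (#6) > 6,419 (#34) > 617 (#50) > 482 (#28)
#6 is highest → pays own bid, £7,627.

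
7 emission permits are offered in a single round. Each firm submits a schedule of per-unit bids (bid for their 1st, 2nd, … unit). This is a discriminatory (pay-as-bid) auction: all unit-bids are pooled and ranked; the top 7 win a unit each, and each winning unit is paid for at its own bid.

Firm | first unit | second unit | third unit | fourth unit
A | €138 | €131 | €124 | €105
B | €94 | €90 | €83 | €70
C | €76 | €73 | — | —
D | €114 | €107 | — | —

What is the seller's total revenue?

Total revenue: €813

All unit-bids, highest first — top 7: 138 (A-1), 131 (A-2), 124 (A-3), 114 (D-1), 107 (D-2), 105 (A-4), 94 (B-1)
Next rejected bid: €90 (not a price — pay-as-bid).
Each winning unit pays its own bid.
Revenue = 138 + 131 + 124 + 114 + 107 + 105 + 94 = €813.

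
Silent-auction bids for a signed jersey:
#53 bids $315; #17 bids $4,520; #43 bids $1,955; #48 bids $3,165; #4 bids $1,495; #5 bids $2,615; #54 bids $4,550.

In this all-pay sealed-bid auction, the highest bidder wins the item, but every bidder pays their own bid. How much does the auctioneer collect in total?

Total revenue: $18,615

Sorting bids: 4,550 (#54) > 4,520 (#17) > 3,165 (#48) > 2,615 (#5) > 1,955 (#43) > 1,495 (#4) > …
Every bidder forfeits their bid regardless of winning.
Revenue = 315 + 4,520 + 1,955 + 3,165 + 1,495 + 2,615 + 4,550 = $18,615.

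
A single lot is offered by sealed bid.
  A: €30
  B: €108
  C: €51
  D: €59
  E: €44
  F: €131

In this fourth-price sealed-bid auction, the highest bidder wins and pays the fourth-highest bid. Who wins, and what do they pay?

Rule: the highest bidder wins and pays the fourth-highest bid.
Sorting bids: 131 (F) > 108 (B) > 59 (D) > 51 (C) > 44 (E) > 30 (A)
F wins; payment is bid #4 in the ranking = €51.

F pays €51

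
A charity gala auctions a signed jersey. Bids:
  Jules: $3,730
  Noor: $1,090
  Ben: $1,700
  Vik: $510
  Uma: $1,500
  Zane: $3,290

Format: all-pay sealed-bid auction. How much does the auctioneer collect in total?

Total revenue: $11,820

Bids ranked: 3,730 (Jules) > 3,290 (Zane) > 1,700 (Ben) > 1,500 (Uma) > 1,090 (Noor) > 510 (Vik)
Jules wins with the top bid; all bids are sunk regardless.
Every bidder forfeits their bid regardless of winning.
Revenue = 3,730 + 1,090 + 1,700 + 510 + 1,500 + 3,290 = $11,820.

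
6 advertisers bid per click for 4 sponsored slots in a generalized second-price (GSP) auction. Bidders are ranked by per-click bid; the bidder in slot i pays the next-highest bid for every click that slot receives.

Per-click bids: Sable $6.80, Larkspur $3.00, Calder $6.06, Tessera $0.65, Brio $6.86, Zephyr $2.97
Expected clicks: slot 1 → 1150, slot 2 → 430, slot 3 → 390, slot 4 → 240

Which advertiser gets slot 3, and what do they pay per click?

Ranked by bid: $6.86 (Brio) > $6.80 (Sable) > $6.06 (Calder) > $3.00 (Larkspur) > $2.97 (Zephyr) > …
Slot 3 goes to the third-ranked bidder, Calder, who pays the next bid down: $3.00/click.

Calder; $3.00 per click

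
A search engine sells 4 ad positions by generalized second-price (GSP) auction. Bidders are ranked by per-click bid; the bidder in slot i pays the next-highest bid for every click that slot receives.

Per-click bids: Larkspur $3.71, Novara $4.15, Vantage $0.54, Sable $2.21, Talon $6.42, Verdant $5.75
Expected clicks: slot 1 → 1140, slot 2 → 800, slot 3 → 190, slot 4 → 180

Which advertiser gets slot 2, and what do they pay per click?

Verdant; $4.15 per click

Per-click bids in order: $6.42 (Talon) > $5.75 (Verdant) > $4.15 (Novara) > $3.71 (Larkspur) > $2.21 (Sable) > …
Slot 2 goes to the second-ranked bidder, Verdant, who pays the next bid down: $4.15/click.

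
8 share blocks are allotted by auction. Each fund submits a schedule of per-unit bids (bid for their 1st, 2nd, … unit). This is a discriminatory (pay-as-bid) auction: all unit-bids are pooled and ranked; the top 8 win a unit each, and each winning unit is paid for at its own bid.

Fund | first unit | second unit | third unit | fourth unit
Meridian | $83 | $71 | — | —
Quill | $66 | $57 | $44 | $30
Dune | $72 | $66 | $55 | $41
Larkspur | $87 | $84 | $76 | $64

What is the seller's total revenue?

Merging the schedules and taking the best 8: 87 (Larkspur-1), 84 (Larkspur-2), 83 (Meridian-1), 76 (Larkspur-3), 72 (Dune-1), 71 (Meridian-2), 66 (Quill-1), 66 (Dune-2)
Next rejected bid: $64 (not a price — pay-as-bid).
Each winning unit pays its own bid.
Revenue = 87 + 84 + 83 + 76 + 72 + 71 + 66 + 66 = $605.

Total revenue: $605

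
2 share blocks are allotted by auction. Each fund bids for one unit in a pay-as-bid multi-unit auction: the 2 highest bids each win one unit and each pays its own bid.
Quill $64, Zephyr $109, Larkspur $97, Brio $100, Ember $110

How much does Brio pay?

Brio pays $0

Ordering the bids: 110 (Ember), 109 (Zephyr), 100 (Brio), 97 (Larkspur), …
The 2 highest are Ember, Zephyr.
Brio does not win → $0.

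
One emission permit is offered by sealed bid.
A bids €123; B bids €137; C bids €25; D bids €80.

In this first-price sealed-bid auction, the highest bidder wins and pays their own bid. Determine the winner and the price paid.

B pays €137

Rule: the highest bidder wins and pays their own bid.
Bids in order: 137 (B) > 123 (A) > 80 (D) > 25 (C)
B has the highest bid and pays exactly that: €137.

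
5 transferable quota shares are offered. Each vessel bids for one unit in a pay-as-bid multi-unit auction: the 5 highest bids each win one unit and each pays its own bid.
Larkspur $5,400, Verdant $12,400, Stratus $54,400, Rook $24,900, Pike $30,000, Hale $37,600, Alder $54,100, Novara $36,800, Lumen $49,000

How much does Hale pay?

Ordering the bids: 54,400 (Stratus), 54,100 (Alder), 49,000 (Lumen), 37,600 (Hale), 36,800 (Novara), 30,000 (Pike), 24,900 (Rook), …
The 5 highest are Stratus, Alder, Lumen, Hale, Novara.
Hale wins → own bid $37,600.

Hale pays $37,600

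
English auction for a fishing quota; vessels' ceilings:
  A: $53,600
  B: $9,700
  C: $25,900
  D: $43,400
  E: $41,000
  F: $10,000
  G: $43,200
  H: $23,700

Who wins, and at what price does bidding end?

Limits ranked: 53,600 (A) > 43,400 (D) > 43,200 (G) > 41,000 (E) > 25,900 (C) > 23,700 (H) > …
Bidding ends when D exits at $43,400; A takes it.

A wins at $43,400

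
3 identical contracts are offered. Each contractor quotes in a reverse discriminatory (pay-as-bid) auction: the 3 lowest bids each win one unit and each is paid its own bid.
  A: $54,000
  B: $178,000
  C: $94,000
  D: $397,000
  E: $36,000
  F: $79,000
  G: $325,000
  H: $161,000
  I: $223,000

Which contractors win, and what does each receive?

Sorting: 36,000 (E), 54,000 (A), 79,000 (F), 94,000 (C), 161,000 (H), …
Lowest 3: E, A, F.
Each winner is paid its own bid: E $36,000, A $54,000, F $79,000.

E $36,000, A $54,000, F $79,000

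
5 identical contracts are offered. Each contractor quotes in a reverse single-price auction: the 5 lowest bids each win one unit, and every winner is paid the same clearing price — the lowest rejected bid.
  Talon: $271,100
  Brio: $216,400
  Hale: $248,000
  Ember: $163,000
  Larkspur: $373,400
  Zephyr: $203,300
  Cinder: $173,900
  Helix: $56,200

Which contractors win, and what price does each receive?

Helix, Ember, Cinder, Zephyr, Brio; each is paid $248,000

Ordering the bids: 56,200 (Helix), 163,000 (Ember), 173,900 (Cinder), 203,300 (Zephyr), 216,400 (Brio), 248,000 (Hale), 271,100 (Talon), …
Winners (5 units): Helix, Ember, Cinder, Zephyr, Brio.
Clearing price = lowest rejected bid = $248,000.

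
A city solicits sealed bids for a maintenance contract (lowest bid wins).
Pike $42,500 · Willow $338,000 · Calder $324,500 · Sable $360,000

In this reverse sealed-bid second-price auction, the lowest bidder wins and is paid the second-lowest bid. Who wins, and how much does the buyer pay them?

Rule: the lowest bidder wins and is paid the second-lowest bid.
Bids ranked: 42,500 (Pike) < 324,500 (Calder) < 338,000 (Willow) < 360,000 (Sable)
Pike is lowest; is paid the second-lowest bid, $324,500.

Pike is paid $324,500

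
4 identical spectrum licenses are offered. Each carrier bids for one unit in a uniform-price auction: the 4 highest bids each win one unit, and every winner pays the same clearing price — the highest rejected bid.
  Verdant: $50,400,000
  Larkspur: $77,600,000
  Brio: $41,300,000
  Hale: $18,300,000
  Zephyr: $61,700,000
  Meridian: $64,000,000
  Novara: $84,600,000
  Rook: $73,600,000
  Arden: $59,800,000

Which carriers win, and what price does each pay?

Sorting: 84,600,000 (Novara), 77,600,000 (Larkspur), 73,600,000 (Rook), 64,000,000 (Meridian), 61,700,000 (Zephyr), 59,800,000 (Arden), …
Top 4: Novara, Larkspur, Rook, Meridian.
Highest unsuccessful bid: $61,700,000 → clearing price.

Novara, Larkspur, Rook, Meridian; each pays $61,700,000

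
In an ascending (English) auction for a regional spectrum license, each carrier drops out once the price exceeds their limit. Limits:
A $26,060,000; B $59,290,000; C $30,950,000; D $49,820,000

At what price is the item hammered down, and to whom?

B wins at $49,820,000

Limits in order: 59,290,000 (B) > 49,820,000 (D) > 30,950,000 (C) > 26,060,000 (A)
D is the last rival to drop out, at $49,820,000; B remains and wins at that price.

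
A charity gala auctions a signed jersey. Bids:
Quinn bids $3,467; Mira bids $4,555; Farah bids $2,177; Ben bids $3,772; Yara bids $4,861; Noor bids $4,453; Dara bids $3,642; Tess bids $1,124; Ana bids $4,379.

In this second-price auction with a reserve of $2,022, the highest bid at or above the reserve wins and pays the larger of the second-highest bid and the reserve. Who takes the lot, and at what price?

Yara pays $4,555

Bids ranked: 4,861 (Yara) > 4,555 (Mira) > 4,453 (Noor) > 4,379 (Ana) > 3,772 (Ben) > 3,642 (Dara) > …
Highest eligible bid: Yara at $4,861.
Second-highest bid $4,555 exceeds the reserve $2,022 → payment $4,555.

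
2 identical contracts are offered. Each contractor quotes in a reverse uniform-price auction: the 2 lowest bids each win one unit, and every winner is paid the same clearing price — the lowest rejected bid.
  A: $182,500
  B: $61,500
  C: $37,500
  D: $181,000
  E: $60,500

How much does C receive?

Bids ranked low→high: 37,500 (C), 60,500 (E), 61,500 (B), 181,000 (D), …
The 2 lowest are C, E.
First losing bid is B's $61,500, which sets the uniform price.
C wins → is paid $61,500.

C is paid $61,500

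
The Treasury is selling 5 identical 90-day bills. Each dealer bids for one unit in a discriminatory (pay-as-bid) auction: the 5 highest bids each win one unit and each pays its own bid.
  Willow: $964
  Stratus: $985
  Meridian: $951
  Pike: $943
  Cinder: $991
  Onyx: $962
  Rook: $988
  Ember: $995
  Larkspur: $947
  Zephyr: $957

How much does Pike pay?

Ordering the bids: 995 (Ember), 991 (Cinder), 988 (Rook), 985 (Stratus), 964 (Willow), 962 (Onyx), 957 (Zephyr), …
The 5 highest are Ember, Cinder, Rook, Stratus, Willow.
Pike does not win → $0.

Pike pays $0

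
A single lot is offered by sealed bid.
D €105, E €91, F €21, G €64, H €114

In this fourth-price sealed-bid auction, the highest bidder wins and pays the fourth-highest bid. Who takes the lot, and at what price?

Fourth-price sealed-bid auction: the highest bidder wins and pays the fourth-highest bid.
Bids ranked: 114 (H) > 105 (D) > 91 (E) > 64 (G) > 21 (F)
H wins; payment is bid #4 in the ranking = €64.

H pays €64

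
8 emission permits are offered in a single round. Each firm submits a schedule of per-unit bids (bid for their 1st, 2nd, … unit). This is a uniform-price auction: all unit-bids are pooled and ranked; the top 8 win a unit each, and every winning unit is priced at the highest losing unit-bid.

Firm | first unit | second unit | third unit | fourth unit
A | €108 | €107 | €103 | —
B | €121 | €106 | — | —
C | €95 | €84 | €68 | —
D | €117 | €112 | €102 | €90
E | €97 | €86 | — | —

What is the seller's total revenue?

All unit-bids, highest first — top 8: 121 (B-1), 117 (D-1), 112 (D-2), 108 (A-1), 107 (A-2), 106 (B-2), 103 (A-3), 102 (D-3)
First bid not allocated: €97.
Allocation: A 3, B 2, D 3. Every unit priced at €97.
Revenue = 8 × 97 = €776.

Total revenue: €776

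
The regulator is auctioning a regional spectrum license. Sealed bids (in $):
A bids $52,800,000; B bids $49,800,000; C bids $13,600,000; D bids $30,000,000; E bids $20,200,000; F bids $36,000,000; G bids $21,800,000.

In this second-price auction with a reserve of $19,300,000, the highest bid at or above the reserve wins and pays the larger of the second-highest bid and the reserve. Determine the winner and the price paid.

A pays $49,800,000

Bids in order: 52,800,000 (A) > 49,800,000 (B) > 36,000,000 (F) > 30,000,000 (D) > 21,800,000 (G) > 20,200,000 (E) > …
Highest eligible bid: A at $52,800,000.
max(second-highest $49,800,000, reserve $19,300,000) = $49,800,000; the reserve does not bind.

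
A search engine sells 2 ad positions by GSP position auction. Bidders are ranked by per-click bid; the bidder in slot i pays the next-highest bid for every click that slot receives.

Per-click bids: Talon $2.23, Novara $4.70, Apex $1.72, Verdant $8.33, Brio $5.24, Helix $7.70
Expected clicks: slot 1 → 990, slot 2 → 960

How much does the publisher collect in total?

Per-click bids in order: $8.33 (Verdant) > $7.70 (Helix) > $5.24 (Brio) > …
Slot 1: Verdant pays $7.70 × 990 = $7623.00
Slot 2: Helix pays $5.24 × 960 = $5030.40
Total = $12653.40

Total revenue: $12653.40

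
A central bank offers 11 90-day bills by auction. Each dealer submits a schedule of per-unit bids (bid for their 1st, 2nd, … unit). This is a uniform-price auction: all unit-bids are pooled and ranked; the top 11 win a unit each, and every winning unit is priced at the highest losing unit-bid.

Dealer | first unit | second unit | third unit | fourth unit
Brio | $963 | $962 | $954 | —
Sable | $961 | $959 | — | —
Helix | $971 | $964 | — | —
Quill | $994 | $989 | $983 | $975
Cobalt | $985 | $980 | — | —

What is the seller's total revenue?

Total revenue: $10,549

Merging the schedules and taking the best 11: 994 (Quill-1), 989 (Quill-2), 985 (Cobalt-1), 983 (Quill-3), 980 (Cobalt-2), 975 (Quill-4), 971 (Helix-1), 964 (Helix-2), 963 (Brio-1), 962 (Brio-2), 961 (Sable-1)
The (k+1)-th unit-bid is $959.
Allocation: Brio 2, Cobalt 2, Helix 2, Quill 4, Sable 1. Every unit priced at $959.
Revenue = 11 × 959 = $10,549.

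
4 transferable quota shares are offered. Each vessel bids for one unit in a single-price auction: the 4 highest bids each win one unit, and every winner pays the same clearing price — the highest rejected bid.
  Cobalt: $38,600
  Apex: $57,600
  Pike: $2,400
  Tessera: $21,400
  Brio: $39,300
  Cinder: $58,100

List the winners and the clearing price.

Sorting: 58,100 (Cinder), 57,600 (Apex), 39,300 (Brio), 38,600 (Cobalt), 21,400 (Tessera), 2,400 (Pike)
Winners (4 units): Cinder, Apex, Brio, Cobalt.
Clearing price = highest rejected bid = $21,400.

Cinder, Apex, Brio, Cobalt; each pays $21,400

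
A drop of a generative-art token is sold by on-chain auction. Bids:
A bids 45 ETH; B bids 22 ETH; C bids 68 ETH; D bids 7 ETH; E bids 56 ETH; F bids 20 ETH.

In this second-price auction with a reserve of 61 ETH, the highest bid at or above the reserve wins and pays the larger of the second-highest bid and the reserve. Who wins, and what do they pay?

Bids ranked: 68 (C) > 56 (E) > 45 (A) > 22 (B) > 20 (F) > 7 (D)
C has the top bid at or above the reserve (68 ETH).
max(second-highest 56 ETH, reserve 61 ETH) = 61 ETH.

C pays 61 ETH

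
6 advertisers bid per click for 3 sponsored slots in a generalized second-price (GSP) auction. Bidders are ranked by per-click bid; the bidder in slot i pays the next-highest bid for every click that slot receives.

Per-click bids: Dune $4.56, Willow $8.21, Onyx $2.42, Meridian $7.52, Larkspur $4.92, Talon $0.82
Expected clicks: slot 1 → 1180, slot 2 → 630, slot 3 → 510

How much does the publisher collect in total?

Total revenue: $14298.80

Sorting advertisers: $8.21 (Willow) > $7.52 (Meridian) > $4.92 (Larkspur) > $4.56 (Dune) > …
Slot 1: Willow pays $7.52 × 1180 = $8873.60
Slot 2: Meridian pays $4.92 × 630 = $3099.60
Slot 3: Larkspur pays $4.56 × 510 = $2325.60
Total = $14298.80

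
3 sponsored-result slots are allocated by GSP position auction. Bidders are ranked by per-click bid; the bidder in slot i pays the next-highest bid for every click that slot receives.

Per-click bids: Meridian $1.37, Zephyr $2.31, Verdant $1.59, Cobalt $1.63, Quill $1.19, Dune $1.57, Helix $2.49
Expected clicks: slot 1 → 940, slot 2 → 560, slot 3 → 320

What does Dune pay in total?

Dune pays $0.00

Ranked by bid: $2.49 (Helix) > $2.31 (Zephyr) > $1.63 (Cobalt) > $1.59 (Verdant) > …
Dune ranks below slot 3 → no slot, pays nothing.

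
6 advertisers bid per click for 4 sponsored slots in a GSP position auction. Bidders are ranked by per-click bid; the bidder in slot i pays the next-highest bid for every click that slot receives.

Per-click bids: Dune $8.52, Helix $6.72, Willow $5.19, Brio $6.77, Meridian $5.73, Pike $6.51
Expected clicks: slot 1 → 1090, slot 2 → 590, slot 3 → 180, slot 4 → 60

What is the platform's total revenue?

Total revenue: $12859.70

Per-click bids in order: $8.52 (Dune) > $6.77 (Brio) > $6.72 (Helix) > $6.51 (Pike) > $5.73 (Meridian) > …
Slot 1: Dune pays $6.77 × 1090 = $7379.30
Slot 2: Brio pays $6.72 × 590 = $3964.80
Slot 3: Helix pays $6.51 × 180 = $1171.80
Slot 4: Pike pays $5.73 × 60 = $343.80
Total = $12859.70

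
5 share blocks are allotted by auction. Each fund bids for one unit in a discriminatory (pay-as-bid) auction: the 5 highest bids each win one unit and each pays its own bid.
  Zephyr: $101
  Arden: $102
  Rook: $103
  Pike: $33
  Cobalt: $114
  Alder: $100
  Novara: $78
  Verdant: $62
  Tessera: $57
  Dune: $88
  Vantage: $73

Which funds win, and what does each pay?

Sorting: 114 (Cobalt), 103 (Rook), 102 (Arden), 101 (Zephyr), 100 (Alder), 88 (Dune), 78 (Novara), …
Top 5: Cobalt, Rook, Arden, Zephyr, Alder.
Each winner pays its own bid: Cobalt $114, Rook $103, Arden $102, Zephyr $101, Alder $100.

Cobalt $114, Rook $103, Arden $102, Zephyr $101, Alder $100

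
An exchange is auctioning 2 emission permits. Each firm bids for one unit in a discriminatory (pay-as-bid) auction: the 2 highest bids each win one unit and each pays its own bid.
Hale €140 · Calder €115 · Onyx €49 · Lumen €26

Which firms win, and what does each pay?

Ordering the bids: 140 (Hale), 115 (Calder), 49 (Onyx), 26 (Lumen)
The 2 highest are Hale, Calder.
Each winner pays its own bid: Hale €140, Calder €115.

Hale €140, Calder €115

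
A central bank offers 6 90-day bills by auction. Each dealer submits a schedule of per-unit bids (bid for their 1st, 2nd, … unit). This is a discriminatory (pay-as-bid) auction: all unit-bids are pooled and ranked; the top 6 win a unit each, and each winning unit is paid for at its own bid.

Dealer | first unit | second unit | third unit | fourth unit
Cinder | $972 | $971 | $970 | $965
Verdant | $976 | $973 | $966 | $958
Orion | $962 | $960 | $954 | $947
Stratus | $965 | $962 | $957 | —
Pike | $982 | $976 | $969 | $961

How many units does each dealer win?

Merging the schedules and taking the best 6: 982 (Pike-1), 976 (Verdant-1), 976 (Pike-2), 973 (Verdant-2), 972 (Cinder-1), 971 (Cinder-2)
Next rejected bid: $970 (not a price — pay-as-bid).
Allocation: Cinder 2, Pike 2, Verdant 2.

Cinder 2, Pike 2, Verdant 2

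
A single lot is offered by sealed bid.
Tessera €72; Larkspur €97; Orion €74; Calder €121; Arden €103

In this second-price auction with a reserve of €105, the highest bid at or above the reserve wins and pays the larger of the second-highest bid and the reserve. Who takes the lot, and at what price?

Calder pays €105

Bids ranked: 121 (Calder) > 103 (Arden) > 97 (Larkspur) > 74 (Orion) > 72 (Tessera)
Calder has the top bid at or above the reserve (€121).
max(second-highest €103, reserve €105) = €105.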